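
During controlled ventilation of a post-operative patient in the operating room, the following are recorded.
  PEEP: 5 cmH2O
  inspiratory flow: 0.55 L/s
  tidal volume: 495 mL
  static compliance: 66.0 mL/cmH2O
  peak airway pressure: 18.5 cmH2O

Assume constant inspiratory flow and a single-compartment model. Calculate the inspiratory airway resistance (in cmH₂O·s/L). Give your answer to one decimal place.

Equation of motion (constant flow): PIP = Vt/C + R·V̇ + PEEP.
R·V̇ = PIP − Vt/C − PEEP = 18.5 − 495/66.0 − 5 = 18.5 − 7.5 − 5 = 6.0 cmH2O.
R = 6.0 / 0.55 = 10.909 cmH2O·s/L.

10.9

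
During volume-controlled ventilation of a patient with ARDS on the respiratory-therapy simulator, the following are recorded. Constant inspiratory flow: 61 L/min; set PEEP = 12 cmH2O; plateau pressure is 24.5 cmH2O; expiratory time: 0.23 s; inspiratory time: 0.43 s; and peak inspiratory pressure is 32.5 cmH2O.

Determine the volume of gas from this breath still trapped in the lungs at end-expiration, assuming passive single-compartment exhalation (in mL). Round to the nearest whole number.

Flow: 61 L/min ÷ 60 = 1.0167 L/s.
Vt = flow × Ti = 1.0167 L/s × 0.43 s × 1000 mL/L = 437.18 mL.
R = (PIP − Pplat)/V̇ = (32.5 − 24.5) / 1.0167 = 8.0/1.0167 = 7.869 cmH2O·s/L.
C = Vt/(Pplat − PEEP) = 437.18 / (24.5 − 12) = 437.18/12.5 = 34.974 mL/cmH2O.
τ = R × C = 7.869 × 0.03497 L/cmH2O = 0.2752 s.
Fraction remaining = e^(−Te/τ) = e^(−0.23/0.2752) = 0.4335.
Trapped volume = 437.18 × 0.4335 = 189.52 mL.

190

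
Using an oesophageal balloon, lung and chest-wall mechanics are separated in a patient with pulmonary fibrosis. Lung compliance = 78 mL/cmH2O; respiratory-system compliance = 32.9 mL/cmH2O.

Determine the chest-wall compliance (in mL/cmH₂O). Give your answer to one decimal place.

56.9

1/Ccw = 1/Crs − 1/CL.
1/Ccw = 1/32.9 − 1/78 = 0.01757.
Ccw = 56.915 mL/cmH2O.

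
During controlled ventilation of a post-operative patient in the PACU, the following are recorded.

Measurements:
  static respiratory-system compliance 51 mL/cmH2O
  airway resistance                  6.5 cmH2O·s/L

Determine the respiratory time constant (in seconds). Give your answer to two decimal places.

τ = R × C = 6.5 × 51 mL/cmH2O = 6.5 × 0.051 L/cmH2O = 0.3315 s.

0.33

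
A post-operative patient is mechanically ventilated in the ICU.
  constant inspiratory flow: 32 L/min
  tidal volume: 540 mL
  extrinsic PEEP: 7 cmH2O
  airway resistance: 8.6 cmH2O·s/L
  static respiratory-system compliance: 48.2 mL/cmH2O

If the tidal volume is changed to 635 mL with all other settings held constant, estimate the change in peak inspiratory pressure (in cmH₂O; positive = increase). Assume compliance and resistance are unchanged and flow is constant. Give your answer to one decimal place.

2.0

PIP = Vt/C + R·V̇ + PEEP (constant-flow equation of motion).
Only the elastic term changes: ΔPIP = ΔVt / C = (635 − 540) / 48.2 = 1.971 cmH2O.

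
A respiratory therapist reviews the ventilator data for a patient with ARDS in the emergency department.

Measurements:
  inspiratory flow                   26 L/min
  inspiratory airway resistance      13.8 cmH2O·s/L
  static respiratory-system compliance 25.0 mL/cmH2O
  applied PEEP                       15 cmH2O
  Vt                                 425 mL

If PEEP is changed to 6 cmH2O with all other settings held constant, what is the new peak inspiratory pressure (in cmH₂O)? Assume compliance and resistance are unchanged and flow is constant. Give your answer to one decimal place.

Flow: 26 L/min ÷ 60 = 0.4333 L/s.
PIP = Vt/C + R·V̇ + PEEP (constant-flow equation of motion).
Only the baseline term changes: ΔPIP = ΔPEEP = 6 − 15 = -9.0 cmH2O.
Original PIP = 425/25.0 + 13.8×0.4333 + 15 = 37.98 cmH2O; new PIP = 37.98 + (-9.0) = 28.98 cmH2O.

29.0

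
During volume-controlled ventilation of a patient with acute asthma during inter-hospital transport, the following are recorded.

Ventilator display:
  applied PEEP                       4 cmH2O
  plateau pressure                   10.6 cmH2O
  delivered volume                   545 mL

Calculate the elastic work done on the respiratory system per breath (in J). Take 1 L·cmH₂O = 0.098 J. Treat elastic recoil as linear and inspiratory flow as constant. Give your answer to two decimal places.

Elastic work ≈ ½ × (Pplat − PEEP) × Vt = 0.5 × (10.6 − 4) × 0.545 L = 0.5 × 6.6 × 0.545 = 1.799 L·cmH2O.
× 0.098 J/(L·cmH2O) → 0.1763 J.

0.18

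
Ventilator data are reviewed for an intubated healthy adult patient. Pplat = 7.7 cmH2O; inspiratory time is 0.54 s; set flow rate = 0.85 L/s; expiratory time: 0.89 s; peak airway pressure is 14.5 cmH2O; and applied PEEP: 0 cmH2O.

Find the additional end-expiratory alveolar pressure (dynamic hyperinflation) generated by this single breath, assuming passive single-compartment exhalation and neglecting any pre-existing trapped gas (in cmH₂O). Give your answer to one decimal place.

1.2

Vt = flow × Ti = 0.85 L/s × 0.54 s × 1000 mL/L = 459.0 mL.
R = (PIP − Pplat)/V̇ = (14.5 − 7.7) / 0.85 = 6.8/0.85 = 8.0 cmH2O·s/L.
C = Vt/(Pplat − PEEP) = 459.0 / (7.7 − 0) = 459.0/7.7 = 59.61 mL/cmH2O.
τ = R × C = 8.0 × 0.05961 L/cmH2O = 0.4769 s.
Fraction remaining = e^(−Te/τ) = e^(−0.89/0.4769) = 0.1547; trapped volume = 459.0 × 0.1547 = 71.007 mL.
Additional alveolar pressure from trapping ≈ V_trapped / C = 71.007 / 59.61 = 1.191 cmH2O.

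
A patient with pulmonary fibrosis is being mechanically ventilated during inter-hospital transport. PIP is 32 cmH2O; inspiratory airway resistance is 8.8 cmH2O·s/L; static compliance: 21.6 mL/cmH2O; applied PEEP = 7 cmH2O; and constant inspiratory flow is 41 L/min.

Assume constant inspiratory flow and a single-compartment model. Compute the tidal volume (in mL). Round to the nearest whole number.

Flow: 41 L/min ÷ 60 = 0.6833 L/s.
Equation of motion (constant flow): PIP = Vt/C + R·V̇ + PEEP.
Vt/C = PIP − R·V̇ − PEEP = 32 − 6.013 − 7 = 18.987 cmH2O.
Vt = C × 18.987 = 21.6 × 18.987 = 410.12 mL.

410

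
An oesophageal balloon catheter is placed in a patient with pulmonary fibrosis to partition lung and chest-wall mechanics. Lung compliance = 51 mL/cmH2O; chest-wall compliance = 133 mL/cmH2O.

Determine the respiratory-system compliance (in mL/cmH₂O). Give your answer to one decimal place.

36.9

Lung and chest wall are elastances in series: 1/Crs = 1/CL + 1/Ccw.
1/Crs = 1/51 + 1/133 = 0.02713.
Crs = 36.86 mL/cmH2O.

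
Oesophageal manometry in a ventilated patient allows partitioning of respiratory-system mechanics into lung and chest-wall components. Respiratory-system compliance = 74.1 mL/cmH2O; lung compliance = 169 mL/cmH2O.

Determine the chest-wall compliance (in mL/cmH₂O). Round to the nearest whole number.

132

1/Ccw = 1/Crs − 1/CL.
1/Ccw = 1/74.1 − 1/169 = 0.007578.
Ccw = 131.96 mL/cmH2O.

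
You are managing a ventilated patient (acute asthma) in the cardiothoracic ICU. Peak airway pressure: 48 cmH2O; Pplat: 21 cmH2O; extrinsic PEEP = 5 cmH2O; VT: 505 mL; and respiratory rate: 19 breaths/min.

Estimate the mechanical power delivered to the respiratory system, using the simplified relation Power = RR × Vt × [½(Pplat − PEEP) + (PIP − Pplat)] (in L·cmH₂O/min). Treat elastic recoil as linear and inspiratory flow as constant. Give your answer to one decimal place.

335.8

Per-breath work = Vt × [½(Pplat−PEEP) + (PIP−Pplat)] = 0.505 × [0.5×16.0 + 27.0] = 0.505 × 35.0 = 17.675 L·cmH2O.
Power = 19 × 17.675 = 335.83 L·cmH2O/min.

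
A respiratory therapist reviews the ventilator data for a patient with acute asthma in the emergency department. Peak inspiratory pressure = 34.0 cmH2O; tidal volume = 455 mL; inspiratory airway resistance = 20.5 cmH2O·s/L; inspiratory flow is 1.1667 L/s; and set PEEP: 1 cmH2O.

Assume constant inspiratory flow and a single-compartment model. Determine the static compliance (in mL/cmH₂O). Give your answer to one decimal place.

50.1

Equation of motion (constant flow): PIP = Vt/C + R·V̇ + PEEP.
Vt/C = PIP − R·V̇ − PEEP = 34.0 − 20.5×1.1667 − 1 = 34.0 − 23.917 − 1 = 9.083 cmH2O.
C = Vt / 9.083 = 455 / 9.083 = 50.094 mL/cmH2O.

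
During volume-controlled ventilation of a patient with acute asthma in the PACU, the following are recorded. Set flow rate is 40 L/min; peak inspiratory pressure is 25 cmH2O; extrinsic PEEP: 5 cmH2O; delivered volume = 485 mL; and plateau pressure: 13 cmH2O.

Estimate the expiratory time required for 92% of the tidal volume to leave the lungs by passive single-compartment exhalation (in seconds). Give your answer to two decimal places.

2.76

Flow: 40 L/min ÷ 60 = 0.6667 L/s.
R = (PIP − Pplat)/V̇ = (25 − 13) / 0.6667 = 12.0/0.6667 = 17.999 cmH2O·s/L.
C = Vt/(Pplat − PEEP) = 485.0 / (13 − 5) = 485.0/8.0 = 60.625 mL/cmH2O.
τ = R × C = 17.999 × 0.06063 L/cmH2O = 1.091 s.
t = −τ·ln(1 − 0.92) = −1.091·ln(0.08) = 2.756 s.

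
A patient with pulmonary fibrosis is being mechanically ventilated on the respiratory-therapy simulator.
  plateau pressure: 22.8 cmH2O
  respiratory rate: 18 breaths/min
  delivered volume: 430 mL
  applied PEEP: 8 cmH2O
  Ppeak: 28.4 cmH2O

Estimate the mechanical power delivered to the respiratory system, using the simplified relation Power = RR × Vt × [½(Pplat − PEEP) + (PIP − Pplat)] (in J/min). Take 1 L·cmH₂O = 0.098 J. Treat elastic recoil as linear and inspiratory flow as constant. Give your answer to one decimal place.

9.9

Per-breath work = Vt × [½(Pplat−PEEP) + (PIP−Pplat)] = 0.430 × [0.5×14.8 + 5.6] = 0.430 × 13.0 = 5.59 L·cmH2O.
Power = 18 × 5.59 = 100.62 L·cmH2O/min.
× 0.098 J/(L·cmH2O) → 9.861 J/min.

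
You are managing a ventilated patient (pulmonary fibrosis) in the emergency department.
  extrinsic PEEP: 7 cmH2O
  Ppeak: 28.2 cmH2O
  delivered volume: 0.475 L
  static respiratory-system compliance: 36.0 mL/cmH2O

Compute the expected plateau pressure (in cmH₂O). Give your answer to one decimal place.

Pplat = PEEP + Vt / Cstat = 7 + 475 / 36.0 = 7 + 13.194 = 20.194 cmH2O.

20.2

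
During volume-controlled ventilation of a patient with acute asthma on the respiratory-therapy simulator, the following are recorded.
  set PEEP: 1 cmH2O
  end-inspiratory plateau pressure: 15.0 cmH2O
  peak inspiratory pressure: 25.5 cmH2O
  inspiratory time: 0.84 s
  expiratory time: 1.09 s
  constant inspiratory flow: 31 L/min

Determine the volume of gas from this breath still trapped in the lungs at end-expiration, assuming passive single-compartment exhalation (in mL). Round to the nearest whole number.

77

Flow: 31 L/min ÷ 60 = 0.5167 L/s.
Vt = flow × Ti = 0.5167 L/s × 0.84 s × 1000 mL/L = 434.03 mL.
R = (PIP − Pplat)/V̇ = (25.5 − 15.0) / 0.5167 = 10.5/0.5167 = 20.321 cmH2O·s/L.
C = Vt/(Pplat − PEEP) = 434.03 / (15.0 − 1) = 434.03/14.0 = 31.002 mL/cmH2O.
τ = R × C = 20.321 × 0.031 L/cmH2O = 0.63 s.
Fraction remaining = e^(−Te/τ) = e^(−1.09/0.63) = 0.1773.
Trapped volume = 434.03 × 0.1773 = 76.954 mL.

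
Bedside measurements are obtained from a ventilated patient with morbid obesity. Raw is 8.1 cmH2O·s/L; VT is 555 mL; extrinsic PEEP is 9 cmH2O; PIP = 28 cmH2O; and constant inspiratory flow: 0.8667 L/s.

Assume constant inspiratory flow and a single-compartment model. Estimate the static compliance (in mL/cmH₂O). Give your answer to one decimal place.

Equation of motion (constant flow): PIP = Vt/C + R·V̇ + PEEP.
Vt/C = PIP − R·V̇ − PEEP = 28 − 8.1×0.8667 − 9 = 28 − 7.02 − 9 = 11.98 cmH2O.
C = Vt / 11.98 = 555 / 11.98 = 46.327 mL/cmH2O.

46.3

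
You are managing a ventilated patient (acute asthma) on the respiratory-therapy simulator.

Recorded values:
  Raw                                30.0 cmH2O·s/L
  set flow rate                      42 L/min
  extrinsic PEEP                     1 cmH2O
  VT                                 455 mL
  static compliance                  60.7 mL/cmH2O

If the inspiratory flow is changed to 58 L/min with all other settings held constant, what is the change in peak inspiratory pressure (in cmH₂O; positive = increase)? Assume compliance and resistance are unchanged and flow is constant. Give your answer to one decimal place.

8.0

Flow: 42 L/min ÷ 60 = 0.7 L/s.
New flow: 58 L/min ÷ 60 = 0.9667 L/s.
PIP = Vt/C + R·V̇ + PEEP (constant-flow equation of motion).
Only the resistive term changes: ΔPIP = R × ΔV̇ = 30.0 × (0.9667 − 0.7) = 30.0 × 0.2667 = 8.001 cmH2O.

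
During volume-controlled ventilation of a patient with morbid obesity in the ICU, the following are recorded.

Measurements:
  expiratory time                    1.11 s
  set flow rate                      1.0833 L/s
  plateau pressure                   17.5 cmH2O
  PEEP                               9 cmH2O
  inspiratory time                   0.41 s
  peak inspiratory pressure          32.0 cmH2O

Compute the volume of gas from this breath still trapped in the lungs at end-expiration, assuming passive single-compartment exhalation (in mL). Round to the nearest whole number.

Vt = flow × Ti = 1.0833 L/s × 0.41 s × 1000 mL/L = 444.15 mL.
R = (PIP − Pplat)/V̇ = (32.0 − 17.5) / 1.0833 = 14.5/1.0833 = 13.385 cmH2O·s/L.
C = Vt/(Pplat − PEEP) = 444.15 / (17.5 − 9) = 444.15/8.5 = 52.253 mL/cmH2O.
τ = R × C = 13.385 × 0.05225 L/cmH2O = 0.6994 s.
Fraction remaining = e^(−Te/τ) = e^(−1.11/0.6994) = 0.2045.
Trapped volume = 444.15 × 0.2045 = 90.829 mL.

91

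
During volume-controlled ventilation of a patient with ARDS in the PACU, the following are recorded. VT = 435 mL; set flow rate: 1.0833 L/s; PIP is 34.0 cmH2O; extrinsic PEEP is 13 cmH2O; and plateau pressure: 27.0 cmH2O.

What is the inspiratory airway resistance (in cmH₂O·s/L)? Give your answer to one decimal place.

Raw = (PIP − Pplat) / flow = (34.0 − 27.0) / 1.0833 = 7.0 / 1.0833 = 6.462 cmH2O·s/L.

6.5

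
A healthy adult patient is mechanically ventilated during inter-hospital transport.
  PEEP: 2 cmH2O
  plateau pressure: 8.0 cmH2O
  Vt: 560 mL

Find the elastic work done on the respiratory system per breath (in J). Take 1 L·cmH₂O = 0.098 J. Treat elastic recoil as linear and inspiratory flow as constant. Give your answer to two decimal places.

0.16

Elastic work ≈ ½ × (Pplat − PEEP) × Vt = 0.5 × (8.0 − 2) × 0.560 L = 0.5 × 6.0 × 0.560 = 1.68 L·cmH2O.
× 0.098 J/(L·cmH2O) → 0.1646 J.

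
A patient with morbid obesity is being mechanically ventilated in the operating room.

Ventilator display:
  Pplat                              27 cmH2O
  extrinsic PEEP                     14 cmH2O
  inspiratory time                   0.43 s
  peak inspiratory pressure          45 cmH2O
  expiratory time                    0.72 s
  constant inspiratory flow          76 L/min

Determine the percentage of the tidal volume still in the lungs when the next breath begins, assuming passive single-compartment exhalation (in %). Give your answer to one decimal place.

29.8

Flow: 76 L/min ÷ 60 = 1.2667 L/s.
Vt = flow × Ti = 1.2667 L/s × 0.43 s × 1000 mL/L = 544.68 mL.
R = (PIP − Pplat)/V̇ = (45 − 27) / 1.2667 = 18.0/1.2667 = 14.21 cmH2O·s/L.
C = Vt/(Pplat − PEEP) = 544.68 / (27 − 14) = 544.68/13.0 = 41.898 mL/cmH2O.
τ = R × C = 14.21 × 0.0419 L/cmH2O = 0.5954 s.
Fraction remaining at end-expiration = e^(−Te/τ) = e^(−0.72/0.5954) = 0.2984 → 29.84%.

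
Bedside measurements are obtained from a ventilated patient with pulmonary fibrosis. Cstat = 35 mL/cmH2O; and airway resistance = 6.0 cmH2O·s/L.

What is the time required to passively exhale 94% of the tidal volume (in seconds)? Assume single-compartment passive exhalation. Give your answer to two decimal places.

τ = R × C = 6.0 × 35 mL/cmH2O = 6.0 × 0.035 L/cmH2O = 0.21 s.
Exhaled fraction f = 1 − e^(−t/τ) → t = −τ·ln(1 − f) = −0.21·ln(0.06) = 0.5908 s.

0.59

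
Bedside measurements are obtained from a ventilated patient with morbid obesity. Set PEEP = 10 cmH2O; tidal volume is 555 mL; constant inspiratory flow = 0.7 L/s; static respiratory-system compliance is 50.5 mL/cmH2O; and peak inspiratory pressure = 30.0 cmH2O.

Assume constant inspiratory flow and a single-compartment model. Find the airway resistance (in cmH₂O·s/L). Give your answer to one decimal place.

12.9

Equation of motion (constant flow): PIP = Vt/C + R·V̇ + PEEP.
R·V̇ = PIP − Vt/C − PEEP = 30.0 − 555/50.5 − 10 = 30.0 − 10.99 − 10 = 9.01 cmH2O.
R = 9.01 / 0.7 = 12.871 cmH2O·s/L.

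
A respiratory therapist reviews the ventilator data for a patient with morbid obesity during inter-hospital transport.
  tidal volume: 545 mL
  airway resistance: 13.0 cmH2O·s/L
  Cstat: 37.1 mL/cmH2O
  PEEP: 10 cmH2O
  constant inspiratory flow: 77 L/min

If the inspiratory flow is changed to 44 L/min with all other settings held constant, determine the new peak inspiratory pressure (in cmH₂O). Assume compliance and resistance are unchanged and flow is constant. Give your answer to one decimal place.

34.2

Flow: 77 L/min ÷ 60 = 1.2833 L/s.
New flow: 44 L/min ÷ 60 = 0.7333 L/s.
PIP = Vt/C + R·V̇ + PEEP (constant-flow equation of motion).
Only the resistive term changes: ΔPIP = R × ΔV̇ = 13.0 × (0.7333 − 1.2833) = 13.0 × -0.55 = -7.15 cmH2O.
Original PIP = 545/37.1 + 13.0×1.2833 + 10 = 41.373 cmH2O; new PIP = 41.373 + (-7.15) = 34.223 cmH2O.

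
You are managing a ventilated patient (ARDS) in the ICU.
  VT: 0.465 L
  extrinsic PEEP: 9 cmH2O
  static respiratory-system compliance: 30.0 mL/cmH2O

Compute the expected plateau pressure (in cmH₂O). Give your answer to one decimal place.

24.5

Pplat = PEEP + Vt / Cstat = 9 + 465 / 30.0 = 9 + 15.5 = 24.5 cmH2O.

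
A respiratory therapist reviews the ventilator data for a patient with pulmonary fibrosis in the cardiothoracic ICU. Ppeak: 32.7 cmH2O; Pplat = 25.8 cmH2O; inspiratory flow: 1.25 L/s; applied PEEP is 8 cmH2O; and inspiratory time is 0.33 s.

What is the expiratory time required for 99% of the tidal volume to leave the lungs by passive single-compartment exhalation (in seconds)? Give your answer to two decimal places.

Vt = flow × Ti = 1.25 L/s × 0.33 s × 1000 mL/L = 412.5 mL.
R = (PIP − Pplat)/V̇ = (32.7 − 25.8) / 1.25 = 6.9/1.25 = 5.52 cmH2O·s/L.
C = Vt/(Pplat − PEEP) = 412.5 / (25.8 − 8) = 412.5/17.8 = 23.174 mL/cmH2O.
τ = R × C = 5.52 × 0.02317 L/cmH2O = 0.1279 s.
t = −τ·ln(1 − 0.99) = −0.1279·ln(0.01) = 0.589 s.

0.59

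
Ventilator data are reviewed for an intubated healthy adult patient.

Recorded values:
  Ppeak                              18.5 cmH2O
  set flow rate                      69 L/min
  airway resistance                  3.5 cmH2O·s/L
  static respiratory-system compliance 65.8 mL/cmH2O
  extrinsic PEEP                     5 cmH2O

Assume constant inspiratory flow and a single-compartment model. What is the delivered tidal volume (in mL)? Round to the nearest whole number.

Flow: 69 L/min ÷ 60 = 1.15 L/s.
Equation of motion (constant flow): PIP = Vt/C + R·V̇ + PEEP.
Vt/C = PIP − R·V̇ − PEEP = 18.5 − 4.025 − 5 = 9.475 cmH2O.
Vt = C × 9.475 = 65.8 × 9.475 = 623.46 mL.

623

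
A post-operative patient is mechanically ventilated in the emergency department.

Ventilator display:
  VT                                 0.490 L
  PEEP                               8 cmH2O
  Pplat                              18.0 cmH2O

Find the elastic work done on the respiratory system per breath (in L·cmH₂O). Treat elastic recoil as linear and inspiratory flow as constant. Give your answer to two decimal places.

2.45

Elastic work ≈ ½ × (Pplat − PEEP) × Vt = 0.5 × (18.0 − 8) × 0.490 L = 0.5 × 10.0 × 0.490 = 2.45 L·cmH2O.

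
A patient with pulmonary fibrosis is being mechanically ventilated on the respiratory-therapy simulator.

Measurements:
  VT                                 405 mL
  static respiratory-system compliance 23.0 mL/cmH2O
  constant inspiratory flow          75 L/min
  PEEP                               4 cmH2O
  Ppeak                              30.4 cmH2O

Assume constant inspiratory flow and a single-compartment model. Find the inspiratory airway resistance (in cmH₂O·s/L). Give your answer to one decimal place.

7.0

Flow: 75 L/min ÷ 60 = 1.25 L/s.
Equation of motion (constant flow): PIP = Vt/C + R·V̇ + PEEP.
R·V̇ = PIP − Vt/C − PEEP = 30.4 − 405/23.0 − 4 = 30.4 − 17.609 − 4 = 8.791 cmH2O.
R = 8.791 / 1.25 = 7.033 cmH2O·s/L.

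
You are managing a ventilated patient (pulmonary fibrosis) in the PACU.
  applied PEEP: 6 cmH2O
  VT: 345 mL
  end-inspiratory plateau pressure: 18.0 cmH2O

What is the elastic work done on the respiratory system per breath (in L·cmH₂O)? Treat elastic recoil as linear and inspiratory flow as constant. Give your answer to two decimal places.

2.07

Elastic work ≈ ½ × (Pplat − PEEP) × Vt = 0.5 × (18.0 − 6) × 0.345 L = 0.5 × 12.0 × 0.345 = 2.07 L·cmH2O.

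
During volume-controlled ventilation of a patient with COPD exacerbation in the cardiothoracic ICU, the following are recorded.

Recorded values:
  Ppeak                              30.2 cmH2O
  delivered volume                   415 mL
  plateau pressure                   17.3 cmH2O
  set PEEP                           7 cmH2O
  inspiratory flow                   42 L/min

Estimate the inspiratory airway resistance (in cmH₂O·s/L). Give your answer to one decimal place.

Flow: 42 L/min ÷ 60 = 0.7 L/s.
Raw = (PIP − Pplat) / flow = (30.2 − 17.3) / 0.7 = 12.9 / 0.7 = 18.429 cmH2O·s/L.

18.4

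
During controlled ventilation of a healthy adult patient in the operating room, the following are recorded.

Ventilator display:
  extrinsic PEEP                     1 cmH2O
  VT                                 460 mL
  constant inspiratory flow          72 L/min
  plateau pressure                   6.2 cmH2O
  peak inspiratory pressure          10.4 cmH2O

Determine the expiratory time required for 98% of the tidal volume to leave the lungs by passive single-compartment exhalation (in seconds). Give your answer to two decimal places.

1.21

Flow: 72 L/min ÷ 60 = 1.2 L/s.
R = (PIP − Pplat)/V̇ = (10.4 − 6.2) / 1.2 = 4.2/1.2 = 3.5 cmH2O·s/L.
C = Vt/(Pplat − PEEP) = 460.0 / (6.2 − 1) = 460.0/5.2 = 88.462 mL/cmH2O.
τ = R × C = 3.5 × 0.08846 L/cmH2O = 0.3096 s.
t = −τ·ln(1 − 0.98) = −0.3096·ln(0.02) = 1.211 s.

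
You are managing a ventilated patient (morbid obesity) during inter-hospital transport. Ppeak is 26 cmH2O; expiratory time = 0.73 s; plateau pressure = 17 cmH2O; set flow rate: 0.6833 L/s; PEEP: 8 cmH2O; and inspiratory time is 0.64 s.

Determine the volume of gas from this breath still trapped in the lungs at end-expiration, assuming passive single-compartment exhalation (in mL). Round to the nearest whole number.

140

Vt = flow × Ti = 0.6833 L/s × 0.64 s × 1000 mL/L = 437.31 mL.
R = (PIP − Pplat)/V̇ = (26 − 17) / 0.6833 = 9.0/0.6833 = 13.171 cmH2O·s/L.
C = Vt/(Pplat − PEEP) = 437.31 / (17 − 8) = 437.31/9.0 = 48.59 mL/cmH2O.
τ = R × C = 13.171 × 0.04859 L/cmH2O = 0.64 s.
Fraction remaining = e^(−Te/τ) = e^(−0.73/0.64) = 0.3196.
Trapped volume = 437.31 × 0.3196 = 139.76 mL.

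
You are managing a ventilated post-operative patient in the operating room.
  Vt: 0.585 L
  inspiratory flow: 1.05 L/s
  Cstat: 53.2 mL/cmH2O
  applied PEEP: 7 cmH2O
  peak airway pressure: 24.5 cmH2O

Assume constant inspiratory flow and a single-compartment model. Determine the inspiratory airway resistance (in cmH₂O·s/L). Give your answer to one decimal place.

6.2

Equation of motion (constant flow): PIP = Vt/C + R·V̇ + PEEP.
R·V̇ = PIP − Vt/C − PEEP = 24.5 − 585/53.2 − 7 = 24.5 − 10.996 − 7 = 6.504 cmH2O.
R = 6.504 / 1.05 = 6.194 cmH2O·s/L.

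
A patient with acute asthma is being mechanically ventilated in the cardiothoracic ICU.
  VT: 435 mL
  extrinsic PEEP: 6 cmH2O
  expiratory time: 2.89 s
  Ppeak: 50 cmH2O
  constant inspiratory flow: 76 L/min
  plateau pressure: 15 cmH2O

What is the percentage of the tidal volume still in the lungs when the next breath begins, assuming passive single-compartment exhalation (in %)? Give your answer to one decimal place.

Flow: 76 L/min ÷ 60 = 1.2667 L/s.
R = (PIP − Pplat)/V̇ = (50 − 15) / 1.2667 = 35.0/1.2667 = 27.631 cmH2O·s/L.
C = Vt/(Pplat − PEEP) = 435.0 / (15 − 6) = 435.0/9.0 = 48.333 mL/cmH2O.
τ = R × C = 27.631 × 0.04833 L/cmH2O = 1.335 s.
Fraction remaining at end-expiration = e^(−Te/τ) = e^(−2.89/1.335) = 0.1148 → 11.48%.

11.5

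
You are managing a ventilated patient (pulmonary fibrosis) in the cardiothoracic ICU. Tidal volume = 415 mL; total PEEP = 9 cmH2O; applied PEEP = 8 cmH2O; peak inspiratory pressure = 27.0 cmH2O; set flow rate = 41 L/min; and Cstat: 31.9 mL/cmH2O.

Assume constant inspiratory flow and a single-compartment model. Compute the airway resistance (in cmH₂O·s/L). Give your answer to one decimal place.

7.3

Flow: 41 L/min ÷ 60 = 0.6833 L/s.
Total PEEP = 9 cmH2O (set 8 + intrinsic 1); this is the baseline alveolar pressure.
Equation of motion (constant flow): PIP = Vt/C + R·V̇ + PEEP.
R·V̇ = PIP − Vt/C − PEEP = 27.0 − 415/31.9 − 9 = 27.0 − 13.009 − 9 = 4.991 cmH2O.
R = 4.991 / 0.6833 = 7.304 cmH2O·s/L.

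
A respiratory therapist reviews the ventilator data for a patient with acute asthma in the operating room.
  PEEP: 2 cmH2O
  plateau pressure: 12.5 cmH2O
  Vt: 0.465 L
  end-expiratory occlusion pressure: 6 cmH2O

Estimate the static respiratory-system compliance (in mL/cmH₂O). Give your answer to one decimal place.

71.5

End-expiratory occlusion gives total PEEP = 6 cmH2O (intrinsic PEEP = 6 − 2 = 4). Use total PEEP for the elastic gradient.
Cstat = Vt / (Pplat − PEEPtotal) = 465 / (12.5 − 6) = 465 / 6.5 = 71.538 mL/cmH2O.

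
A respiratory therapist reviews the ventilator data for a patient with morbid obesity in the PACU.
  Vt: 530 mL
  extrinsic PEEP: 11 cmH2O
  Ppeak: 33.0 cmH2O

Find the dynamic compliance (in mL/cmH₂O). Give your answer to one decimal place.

Dynamic compliance = Vt / (PIP − PEEP) = 530 / (33.0 − 11) = 530 / 22.0 = 24.091 mL/cmH2O.

24.1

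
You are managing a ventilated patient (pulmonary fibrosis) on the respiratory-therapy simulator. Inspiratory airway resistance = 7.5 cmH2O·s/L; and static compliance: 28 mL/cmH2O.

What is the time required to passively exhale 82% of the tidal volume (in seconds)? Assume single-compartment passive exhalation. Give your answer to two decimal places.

0.36

τ = R × C = 7.5 × 28 mL/cmH2O = 7.5 × 0.028 L/cmH2O = 0.21 s.
Exhaled fraction f = 1 − e^(−t/τ) → t = −τ·ln(1 − f) = −0.21·ln(0.18) = 0.3601 s.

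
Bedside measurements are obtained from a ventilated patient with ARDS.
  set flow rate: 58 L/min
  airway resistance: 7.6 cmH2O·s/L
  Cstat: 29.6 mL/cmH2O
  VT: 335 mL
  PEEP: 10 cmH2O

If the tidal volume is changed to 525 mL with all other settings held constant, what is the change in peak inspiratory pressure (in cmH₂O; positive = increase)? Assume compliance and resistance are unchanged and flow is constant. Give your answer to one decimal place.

PIP = Vt/C + R·V̇ + PEEP (constant-flow equation of motion).
Only the elastic term changes: ΔPIP = ΔVt / C = (525 − 335) / 29.6 = 6.419 cmH2O.

6.4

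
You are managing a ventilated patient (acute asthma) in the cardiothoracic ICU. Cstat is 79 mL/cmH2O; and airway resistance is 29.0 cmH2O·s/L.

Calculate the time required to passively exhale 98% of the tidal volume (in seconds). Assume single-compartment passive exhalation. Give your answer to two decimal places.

8.96

τ = R × C = 29.0 × 79 mL/cmH2O = 29.0 × 0.079 L/cmH2O = 2.291 s.
Exhaled fraction f = 1 − e^(−t/τ) → t = −τ·ln(1 − f) = −2.291·ln(0.02) = 8.962 s.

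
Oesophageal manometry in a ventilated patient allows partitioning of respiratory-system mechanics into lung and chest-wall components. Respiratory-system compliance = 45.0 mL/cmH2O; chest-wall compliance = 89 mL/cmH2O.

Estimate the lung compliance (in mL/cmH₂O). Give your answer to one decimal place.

1/CL = 1/Crs − 1/Ccw.
1/CL = 1/45.0 − 1/89 = 0.01099.
CL = 90.992 mL/cmH2O.

91.0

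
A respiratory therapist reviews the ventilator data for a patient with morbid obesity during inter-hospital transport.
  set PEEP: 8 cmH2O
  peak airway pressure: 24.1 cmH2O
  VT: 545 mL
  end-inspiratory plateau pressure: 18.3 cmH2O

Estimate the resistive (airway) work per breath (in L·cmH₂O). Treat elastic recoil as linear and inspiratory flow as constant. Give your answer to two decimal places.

3.16

With constant inspiratory flow the resistive pressure is constant at PIP − Pplat = 24.1 − 18.3 = 5.8 cmH2O, so resistive work = 5.8 × 0.545 = 3.161 L·cmH2O.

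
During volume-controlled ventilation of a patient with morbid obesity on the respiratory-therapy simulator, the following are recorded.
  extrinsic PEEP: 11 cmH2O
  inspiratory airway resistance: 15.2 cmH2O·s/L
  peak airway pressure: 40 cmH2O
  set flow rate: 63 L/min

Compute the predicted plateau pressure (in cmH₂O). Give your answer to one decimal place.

Flow: 63 L/min ÷ 60 = 1.05 L/s.
Pplat = PIP − Raw × flow = 40 − 15.2 × 1.05 = 40 − 15.96 = 24.04 cmH2O.

24.0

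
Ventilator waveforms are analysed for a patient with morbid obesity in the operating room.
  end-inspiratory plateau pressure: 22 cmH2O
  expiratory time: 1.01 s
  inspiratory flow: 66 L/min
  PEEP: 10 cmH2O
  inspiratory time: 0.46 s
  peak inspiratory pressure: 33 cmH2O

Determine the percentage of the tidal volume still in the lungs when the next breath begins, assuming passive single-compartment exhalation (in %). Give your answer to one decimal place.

Flow: 66 L/min ÷ 60 = 1.1 L/s.
Vt = flow × Ti = 1.1 L/s × 0.46 s × 1000 mL/L = 506.0 mL.
R = (PIP − Pplat)/V̇ = (33 − 22) / 1.1 = 11.0/1.1 = 10.0 cmH2O·s/L.
C = Vt/(Pplat − PEEP) = 506.0 / (22 − 10) = 506.0/12.0 = 42.167 mL/cmH2O.
τ = R × C = 10.0 × 0.04217 L/cmH2O = 0.4217 s.
Fraction remaining at end-expiration = e^(−Te/τ) = e^(−1.01/0.4217) = 0.09117 → 9.117%.

9.1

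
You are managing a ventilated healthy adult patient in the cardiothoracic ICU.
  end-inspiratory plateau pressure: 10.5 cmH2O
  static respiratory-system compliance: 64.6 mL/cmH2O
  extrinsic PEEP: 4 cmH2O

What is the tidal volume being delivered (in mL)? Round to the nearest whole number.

Vt = Cstat × (Pplat − PEEP) = 64.6 × (10.5 − 4) = 64.6 × 6.5 = 419.9 mL.

420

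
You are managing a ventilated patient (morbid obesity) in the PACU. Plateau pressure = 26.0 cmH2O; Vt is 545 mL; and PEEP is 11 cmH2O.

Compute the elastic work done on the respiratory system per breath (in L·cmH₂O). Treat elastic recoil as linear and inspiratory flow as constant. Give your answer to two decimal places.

4.09

Elastic work ≈ ½ × (Pplat − PEEP) × Vt = 0.5 × (26.0 − 11) × 0.545 L = 0.5 × 15.0 × 0.545 = 4.088 L·cmH2O.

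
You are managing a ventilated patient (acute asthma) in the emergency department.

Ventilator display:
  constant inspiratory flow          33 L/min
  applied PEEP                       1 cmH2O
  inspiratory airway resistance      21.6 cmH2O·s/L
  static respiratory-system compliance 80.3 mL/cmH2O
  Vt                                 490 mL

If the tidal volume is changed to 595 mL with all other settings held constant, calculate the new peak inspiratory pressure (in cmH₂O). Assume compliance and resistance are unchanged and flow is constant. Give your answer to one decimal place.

Flow: 33 L/min ÷ 60 = 0.55 L/s.
PIP = Vt/C + R·V̇ + PEEP (constant-flow equation of motion).
Only the elastic term changes: ΔPIP = ΔVt / C = (595 − 490) / 80.3 = 1.308 cmH2O.
Original PIP = 490/80.3 + 21.6×0.55 + 1 = 18.982 cmH2O; new PIP = 18.982 + (1.308) = 20.29 cmH2O.

20.3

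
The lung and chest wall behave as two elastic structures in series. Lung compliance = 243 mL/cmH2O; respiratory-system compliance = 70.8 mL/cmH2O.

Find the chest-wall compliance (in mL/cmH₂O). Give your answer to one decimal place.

99.9

1/Ccw = 1/Crs − 1/CL.
1/Ccw = 1/70.8 − 1/243 = 0.01001.
Ccw = 99.9 mL/cmH2O.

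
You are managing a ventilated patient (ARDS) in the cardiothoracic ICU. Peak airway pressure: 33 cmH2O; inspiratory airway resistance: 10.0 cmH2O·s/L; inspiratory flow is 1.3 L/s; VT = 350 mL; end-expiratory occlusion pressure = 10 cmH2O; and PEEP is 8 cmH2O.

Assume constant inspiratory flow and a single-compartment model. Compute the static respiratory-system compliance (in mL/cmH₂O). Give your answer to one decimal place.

Total PEEP = 10 cmH2O (set 8 + intrinsic 2); this is the baseline alveolar pressure.
Equation of motion (constant flow): PIP = Vt/C + R·V̇ + PEEP.
Vt/C = PIP − R·V̇ − PEEP = 33 − 10.0×1.3 − 10 = 33 − 13.0 − 10 = 10.0 cmH2O.
C = Vt / 10.0 = 350 / 10.0 = 35.0 mL/cmH2O.

35.0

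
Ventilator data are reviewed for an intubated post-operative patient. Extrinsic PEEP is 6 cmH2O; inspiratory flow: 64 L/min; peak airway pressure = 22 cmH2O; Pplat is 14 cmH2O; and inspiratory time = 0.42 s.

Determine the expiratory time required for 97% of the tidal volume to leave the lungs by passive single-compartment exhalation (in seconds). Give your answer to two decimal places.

Flow: 64 L/min ÷ 60 = 1.0667 L/s.
Vt = flow × Ti = 1.0667 L/s × 0.42 s × 1000 mL/L = 448.01 mL.
R = (PIP − Pplat)/V̇ = (22 − 14) / 1.0667 = 8.0/1.0667 = 7.5 cmH2O·s/L.
C = Vt/(Pplat − PEEP) = 448.01 / (14 − 6) = 448.01/8.0 = 56.001 mL/cmH2O.
τ = R × C = 7.5 × 0.056 L/cmH2O = 0.42 s.
t = −τ·ln(1 − 0.97) = −0.42·ln(0.03) = 1.473 s.

1.47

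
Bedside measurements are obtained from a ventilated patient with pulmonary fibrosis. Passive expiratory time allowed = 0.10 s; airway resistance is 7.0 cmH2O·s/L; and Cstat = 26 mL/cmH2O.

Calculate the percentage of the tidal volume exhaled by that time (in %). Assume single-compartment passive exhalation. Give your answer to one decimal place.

42.3

τ = R × C = 7.0 × 26 mL/cmH2O = 7.0 × 0.026 L/cmH2O = 0.182 s.
Passive exhalation: V(t)/V₀ = e^(−t/τ) = e^(−0.10/0.182) = 0.5773.
Fraction exhaled = 1 − 0.5773 = 0.4227 → 42.27%.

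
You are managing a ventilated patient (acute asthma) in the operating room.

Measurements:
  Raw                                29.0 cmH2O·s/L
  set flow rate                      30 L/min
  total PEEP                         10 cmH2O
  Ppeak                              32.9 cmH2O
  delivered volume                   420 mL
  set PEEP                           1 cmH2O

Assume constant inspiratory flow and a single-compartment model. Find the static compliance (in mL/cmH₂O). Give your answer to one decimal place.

50.0

Flow: 30 L/min ÷ 60 = 0.5 L/s.
Total PEEP = 10 cmH2O (set 1 + intrinsic 9); this is the baseline alveolar pressure.
Equation of motion (constant flow): PIP = Vt/C + R·V̇ + PEEP.
Vt/C = PIP − R·V̇ − PEEP = 32.9 − 29.0×0.5 − 10 = 32.9 − 14.5 − 10 = 8.4 cmH2O.
C = Vt / 8.4 = 420 / 8.4 = 50.0 mL/cmH2O.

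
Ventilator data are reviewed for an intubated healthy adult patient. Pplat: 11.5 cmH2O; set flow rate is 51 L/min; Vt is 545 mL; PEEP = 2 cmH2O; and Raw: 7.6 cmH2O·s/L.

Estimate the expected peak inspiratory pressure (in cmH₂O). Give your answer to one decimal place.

18.0

Flow: 51 L/min ÷ 60 = 0.85 L/s.
PIP = Pplat + Raw × flow = 11.5 + 7.6 × 0.85 = 11.5 + 6.46 = 17.96 cmH2O.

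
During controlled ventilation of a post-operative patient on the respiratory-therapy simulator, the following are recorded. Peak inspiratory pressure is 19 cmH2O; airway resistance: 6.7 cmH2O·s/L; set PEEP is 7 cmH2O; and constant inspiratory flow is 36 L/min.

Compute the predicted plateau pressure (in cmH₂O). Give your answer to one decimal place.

15.0

Flow: 36 L/min ÷ 60 = 0.6 L/s.
Pplat = PIP − Raw × flow = 19 − 6.7 × 0.6 = 19 − 4.02 = 14.98 cmH2O.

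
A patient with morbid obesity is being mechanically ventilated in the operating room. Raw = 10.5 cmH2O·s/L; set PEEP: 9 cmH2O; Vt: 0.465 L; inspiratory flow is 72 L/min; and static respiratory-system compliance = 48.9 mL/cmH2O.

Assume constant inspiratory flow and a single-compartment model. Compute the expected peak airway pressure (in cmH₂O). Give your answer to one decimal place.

Flow: 72 L/min ÷ 60 = 1.2 L/s.
Equation of motion (constant flow): PIP = Vt/C + R·V̇ + PEEP.
PIP = 465/48.9 + 10.5×1.2 + 9 = 9.509 + 12.6 + 9 = 31.109 cmH2O.

31.1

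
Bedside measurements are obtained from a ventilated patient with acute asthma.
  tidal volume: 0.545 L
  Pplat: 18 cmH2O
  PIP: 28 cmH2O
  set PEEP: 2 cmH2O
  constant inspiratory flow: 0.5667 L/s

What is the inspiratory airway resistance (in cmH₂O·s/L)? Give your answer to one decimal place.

Raw = (PIP − Pplat) / flow = (28 − 18) / 0.5667 = 10.0 / 0.5667 = 17.646 cmH2O·s/L.

17.6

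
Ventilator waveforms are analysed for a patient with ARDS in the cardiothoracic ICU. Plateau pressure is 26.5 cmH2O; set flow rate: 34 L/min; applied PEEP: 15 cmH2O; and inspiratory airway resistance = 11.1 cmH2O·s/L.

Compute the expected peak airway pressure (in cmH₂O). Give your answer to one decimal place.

Flow: 34 L/min ÷ 60 = 0.5667 L/s.
PIP = Pplat + Raw × flow = 26.5 + 11.1 × 0.5667 = 26.5 + 6.29 = 32.79 cmH2O.

32.8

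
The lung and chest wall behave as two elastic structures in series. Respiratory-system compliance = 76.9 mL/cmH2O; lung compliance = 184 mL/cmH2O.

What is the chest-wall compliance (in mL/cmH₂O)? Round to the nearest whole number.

132

1/Ccw = 1/Crs − 1/CL.
1/Ccw = 1/76.9 − 1/184 = 0.007569.
Ccw = 132.12 mL/cmH2O.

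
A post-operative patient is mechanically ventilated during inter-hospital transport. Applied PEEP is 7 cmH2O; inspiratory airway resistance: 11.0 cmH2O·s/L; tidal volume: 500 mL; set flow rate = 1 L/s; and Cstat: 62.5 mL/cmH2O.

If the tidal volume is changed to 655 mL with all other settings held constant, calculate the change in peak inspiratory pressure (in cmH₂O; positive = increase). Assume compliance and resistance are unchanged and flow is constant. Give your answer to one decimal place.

PIP = Vt/C + R·V̇ + PEEP (constant-flow equation of motion).
Only the elastic term changes: ΔPIP = ΔVt / C = (655 − 500) / 62.5 = 2.48 cmH2O.

2.5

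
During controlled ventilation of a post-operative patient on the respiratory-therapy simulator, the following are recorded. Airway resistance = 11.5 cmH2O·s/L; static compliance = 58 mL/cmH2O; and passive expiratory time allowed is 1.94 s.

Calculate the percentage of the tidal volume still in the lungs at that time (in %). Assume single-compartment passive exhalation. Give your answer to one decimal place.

τ = R × C = 11.5 × 58 mL/cmH2O = 11.5 × 0.058 L/cmH2O = 0.667 s.
Passive exhalation: V(t)/V₀ = e^(−t/τ) = e^(−1.94/0.667) = 0.05456.
Fraction remaining = 0.05456 → 5.456%.

5.5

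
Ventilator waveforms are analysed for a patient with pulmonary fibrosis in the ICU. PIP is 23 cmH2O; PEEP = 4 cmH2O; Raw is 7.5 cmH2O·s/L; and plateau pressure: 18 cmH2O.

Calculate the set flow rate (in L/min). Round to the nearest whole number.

flow = (PIP − Pplat) / Raw = (23 − 18) / 7.5 = 0.6667 L/s × 60 = 40.002 L/min.

40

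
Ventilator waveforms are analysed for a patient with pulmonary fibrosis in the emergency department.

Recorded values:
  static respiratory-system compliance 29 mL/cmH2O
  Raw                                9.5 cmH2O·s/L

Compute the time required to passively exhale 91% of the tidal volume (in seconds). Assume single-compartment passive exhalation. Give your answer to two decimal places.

0.66

τ = R × C = 9.5 × 29 mL/cmH2O = 9.5 × 0.029 L/cmH2O = 0.2755 s.
Exhaled fraction f = 1 − e^(−t/τ) → t = −τ·ln(1 − f) = −0.2755·ln(0.09) = 0.6634 s.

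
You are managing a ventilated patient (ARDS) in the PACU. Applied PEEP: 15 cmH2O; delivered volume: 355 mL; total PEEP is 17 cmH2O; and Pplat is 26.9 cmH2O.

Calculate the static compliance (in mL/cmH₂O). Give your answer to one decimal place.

35.9

End-expiratory occlusion gives total PEEP = 17 cmH2O (intrinsic PEEP = 17 − 15 = 2). Use total PEEP for the elastic gradient.
Cstat = Vt / (Pplat − PEEPtotal) = 355 / (26.9 − 17) = 355 / 9.9 = 35.859 mL/cmH2O.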